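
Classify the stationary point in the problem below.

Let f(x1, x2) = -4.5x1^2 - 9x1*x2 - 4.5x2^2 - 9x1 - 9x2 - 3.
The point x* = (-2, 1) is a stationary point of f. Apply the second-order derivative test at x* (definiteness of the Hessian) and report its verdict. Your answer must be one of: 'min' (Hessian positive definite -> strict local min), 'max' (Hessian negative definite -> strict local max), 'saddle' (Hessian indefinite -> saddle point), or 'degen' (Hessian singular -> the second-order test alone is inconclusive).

Compute the Hessian H = grad^2 f:
  H = [[-9, -9], [-9, -9]]
Verify stationarity: grad f(x*) = H x* + g = (0, 0).
Eigenvalues of H: -18, 0.
H has a zero eigenvalue (singular; negative semidefinite but not definite), so H is neither positive definite, negative definite, nor indefinite. The second-order test alone is inconclusive -> degen.
(Indeed, f is constant along the null direction of H through x*, so x* is not a strict local extremum.)

degen


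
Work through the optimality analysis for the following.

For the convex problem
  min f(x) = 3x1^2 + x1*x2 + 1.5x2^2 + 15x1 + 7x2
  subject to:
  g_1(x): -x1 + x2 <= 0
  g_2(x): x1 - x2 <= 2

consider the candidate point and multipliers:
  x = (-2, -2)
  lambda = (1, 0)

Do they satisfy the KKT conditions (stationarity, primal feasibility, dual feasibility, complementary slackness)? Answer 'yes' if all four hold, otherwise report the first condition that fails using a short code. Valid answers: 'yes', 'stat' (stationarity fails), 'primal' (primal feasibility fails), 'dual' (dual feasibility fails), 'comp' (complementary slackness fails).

Gradient of f: grad f(x) = Q x + c = (1, -1)
Constraint values g_i(x) = a_i^T x - b_i:
  g_1((-2, -2)) = 0
  g_2((-2, -2)) = -2
Stationarity residual: grad f(x) + sum_i lambda_i a_i = (0, 0)
  -> stationarity OK
Primal feasibility (all g_i <= 0): OK
Dual feasibility (all lambda_i >= 0): OK
Complementary slackness (lambda_i * g_i(x) = 0 for all i): OK

Verdict: yes, KKT holds.

yes


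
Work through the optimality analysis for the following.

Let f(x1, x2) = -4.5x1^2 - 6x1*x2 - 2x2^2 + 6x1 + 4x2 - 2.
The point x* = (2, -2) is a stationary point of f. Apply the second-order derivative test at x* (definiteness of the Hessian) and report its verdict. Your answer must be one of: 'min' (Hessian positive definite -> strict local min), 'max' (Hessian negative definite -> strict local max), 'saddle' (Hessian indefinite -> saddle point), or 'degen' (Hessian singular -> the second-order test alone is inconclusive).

Compute the Hessian H = grad^2 f:
  H = [[-9, -6], [-6, -4]]
Verify stationarity: grad f(x*) = H x* + g = (0, 0).
Eigenvalues of H: -13, 0.
H has a zero eigenvalue (singular; negative semidefinite but not definite), so H is neither positive definite, negative definite, nor indefinite. The second-order test alone is inconclusive -> degen.
(Indeed, f is constant along the null direction of H through x*, so x* is not a strict local extremum.)

degen


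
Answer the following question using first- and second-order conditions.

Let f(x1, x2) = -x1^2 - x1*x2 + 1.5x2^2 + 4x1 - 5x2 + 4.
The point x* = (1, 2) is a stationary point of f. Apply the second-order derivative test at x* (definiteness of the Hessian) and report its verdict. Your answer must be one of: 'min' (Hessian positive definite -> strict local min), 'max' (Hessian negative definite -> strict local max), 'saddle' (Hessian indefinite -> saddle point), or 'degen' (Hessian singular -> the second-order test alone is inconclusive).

Compute the Hessian H = grad^2 f:
  H = [[-2, -1], [-1, 3]]
Verify stationarity: grad f(x*) = H x* + g = (0, 0).
Eigenvalues of H: -2.1926, 3.1926.
Eigenvalues have mixed signs, so H is indefinite -> x* is a saddle point.

saddle


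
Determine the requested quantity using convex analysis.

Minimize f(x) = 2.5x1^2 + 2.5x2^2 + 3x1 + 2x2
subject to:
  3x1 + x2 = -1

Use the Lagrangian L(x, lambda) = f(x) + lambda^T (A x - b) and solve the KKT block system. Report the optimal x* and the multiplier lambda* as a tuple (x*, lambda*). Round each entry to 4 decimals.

Form the Lagrangian:
  L(x, lambda) = (1/2) x^T Q x + c^T x + lambda^T (A x - b)
Stationarity (grad_x L = 0): Q x + c + A^T lambda = 0.
Primal feasibility: A x = b.

This gives the KKT block system:
  [ Q   A^T ] [ x     ]   [-c ]
  [ A    0  ] [ lambda ] = [ b ]

Solving the linear system:
  x*      = (-0.24, -0.28)
  lambda* = (-0.6)
  f(x*)   = -0.94

x* = (-0.24, -0.28), lambda* = (-0.6)


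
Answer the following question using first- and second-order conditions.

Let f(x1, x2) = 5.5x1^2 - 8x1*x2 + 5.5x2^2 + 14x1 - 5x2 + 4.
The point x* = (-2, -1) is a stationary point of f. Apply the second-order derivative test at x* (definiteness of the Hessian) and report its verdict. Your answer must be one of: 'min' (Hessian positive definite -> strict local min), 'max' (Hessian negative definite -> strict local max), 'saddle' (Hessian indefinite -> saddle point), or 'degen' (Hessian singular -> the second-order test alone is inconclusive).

Compute the Hessian H = grad^2 f:
  H = [[11, -8], [-8, 11]]
Verify stationarity: grad f(x*) = H x* + g = (0, 0).
Eigenvalues of H: 3, 19.
Both eigenvalues > 0, so H is positive definite -> x* is a strict local min.

min


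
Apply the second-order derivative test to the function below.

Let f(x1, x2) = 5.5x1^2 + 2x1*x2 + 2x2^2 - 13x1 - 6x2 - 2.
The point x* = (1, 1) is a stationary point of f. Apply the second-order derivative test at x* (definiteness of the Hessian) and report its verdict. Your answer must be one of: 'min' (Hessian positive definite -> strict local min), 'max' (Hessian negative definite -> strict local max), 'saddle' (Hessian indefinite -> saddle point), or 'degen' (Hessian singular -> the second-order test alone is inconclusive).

Compute the Hessian H = grad^2 f:
  H = [[11, 2], [2, 4]]
Verify stationarity: grad f(x*) = H x* + g = (0, 0).
Eigenvalues of H: 3.4689, 11.5311.
Both eigenvalues > 0, so H is positive definite -> x* is a strict local min.

min


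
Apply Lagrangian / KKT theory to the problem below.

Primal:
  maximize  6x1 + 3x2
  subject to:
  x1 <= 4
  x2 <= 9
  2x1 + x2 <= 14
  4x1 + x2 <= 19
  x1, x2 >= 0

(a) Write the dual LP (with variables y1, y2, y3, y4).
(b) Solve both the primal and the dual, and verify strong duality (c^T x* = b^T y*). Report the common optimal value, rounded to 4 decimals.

The standard primal-dual pair for 'max c^T x s.t. A x <= b, x >= 0' is:
  Dual:  min b^T y  s.t.  A^T y >= c,  y >= 0.

So the dual LP is:
  minimize  4y1 + 9y2 + 14y3 + 19y4
  subject to:
    y1 + 2y3 + 4y4 >= 6
    y2 + y3 + y4 >= 3
    y1, y2, y3, y4 >= 0

Solving the primal: x* = (2.5, 9).
  primal value c^T x* = 42.
Solving the dual: y* = (0, 1.5, 0, 1.5).
  dual value b^T y* = 42.
Strong duality: c^T x* = b^T y*. Confirmed.

42


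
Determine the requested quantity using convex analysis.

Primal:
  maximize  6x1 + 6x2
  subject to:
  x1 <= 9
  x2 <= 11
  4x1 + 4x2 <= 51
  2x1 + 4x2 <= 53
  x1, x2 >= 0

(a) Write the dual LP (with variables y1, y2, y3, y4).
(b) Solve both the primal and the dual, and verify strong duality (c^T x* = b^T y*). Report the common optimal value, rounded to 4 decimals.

The standard primal-dual pair for 'max c^T x s.t. A x <= b, x >= 0' is:
  Dual:  min b^T y  s.t.  A^T y >= c,  y >= 0.

So the dual LP is:
  minimize  9y1 + 11y2 + 51y3 + 53y4
  subject to:
    y1 + 4y3 + 2y4 >= 6
    y2 + 4y3 + 4y4 >= 6
    y1, y2, y3, y4 >= 0

Solving the primal: x* = (9, 3.75).
  primal value c^T x* = 76.5.
Solving the dual: y* = (0, 0, 1.5, 0).
  dual value b^T y* = 76.5.
Strong duality: c^T x* = b^T y*. Confirmed.

76.5


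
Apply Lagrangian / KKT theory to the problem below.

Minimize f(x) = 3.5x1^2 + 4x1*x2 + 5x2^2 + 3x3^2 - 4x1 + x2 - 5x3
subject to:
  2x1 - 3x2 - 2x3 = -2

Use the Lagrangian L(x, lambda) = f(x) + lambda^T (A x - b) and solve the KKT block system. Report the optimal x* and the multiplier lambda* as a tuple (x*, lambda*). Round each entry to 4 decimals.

Form the Lagrangian:
  L(x, lambda) = (1/2) x^T Q x + c^T x + lambda^T (A x - b)
Stationarity (grad_x L = 0): Q x + c + A^T lambda = 0.
Primal feasibility: A x = b.

This gives the KKT block system:
  [ Q   A^T ] [ x     ]   [-c ]
  [ A    0  ] [ lambda ] = [ b ]

Solving the linear system:
  x*      = (0.2602, 0.0766, 1.1453)
  lambda* = (0.9358)
  f(x*)   = -2.4095

x* = (0.2602, 0.0766, 1.1453), lambda* = (0.9358)


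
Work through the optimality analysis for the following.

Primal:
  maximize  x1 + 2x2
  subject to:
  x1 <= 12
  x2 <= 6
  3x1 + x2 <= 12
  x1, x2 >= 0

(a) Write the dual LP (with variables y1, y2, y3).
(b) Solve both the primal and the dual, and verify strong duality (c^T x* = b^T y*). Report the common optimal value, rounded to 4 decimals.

The standard primal-dual pair for 'max c^T x s.t. A x <= b, x >= 0' is:
  Dual:  min b^T y  s.t.  A^T y >= c,  y >= 0.

So the dual LP is:
  minimize  12y1 + 6y2 + 12y3
  subject to:
    y1 + 3y3 >= 1
    y2 + y3 >= 2
    y1, y2, y3 >= 0

Solving the primal: x* = (2, 6).
  primal value c^T x* = 14.
Solving the dual: y* = (0, 1.6667, 0.3333).
  dual value b^T y* = 14.
Strong duality: c^T x* = b^T y*. Confirmed.

14


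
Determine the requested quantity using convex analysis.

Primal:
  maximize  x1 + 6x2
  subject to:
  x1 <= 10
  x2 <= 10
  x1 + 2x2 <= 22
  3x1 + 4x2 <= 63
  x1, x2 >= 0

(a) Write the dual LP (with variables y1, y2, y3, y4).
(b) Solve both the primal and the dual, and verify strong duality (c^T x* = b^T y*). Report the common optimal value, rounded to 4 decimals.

The standard primal-dual pair for 'max c^T x s.t. A x <= b, x >= 0' is:
  Dual:  min b^T y  s.t.  A^T y >= c,  y >= 0.

So the dual LP is:
  minimize  10y1 + 10y2 + 22y3 + 63y4
  subject to:
    y1 + y3 + 3y4 >= 1
    y2 + 2y3 + 4y4 >= 6
    y1, y2, y3, y4 >= 0

Solving the primal: x* = (2, 10).
  primal value c^T x* = 62.
Solving the dual: y* = (0, 4, 1, 0).
  dual value b^T y* = 62.
Strong duality: c^T x* = b^T y*. Confirmed.

62


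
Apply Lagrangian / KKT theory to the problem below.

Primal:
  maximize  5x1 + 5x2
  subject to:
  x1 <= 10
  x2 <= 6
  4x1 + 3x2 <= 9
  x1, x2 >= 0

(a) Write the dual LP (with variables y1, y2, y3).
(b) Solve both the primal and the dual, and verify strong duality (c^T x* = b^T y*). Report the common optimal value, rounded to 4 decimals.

The standard primal-dual pair for 'max c^T x s.t. A x <= b, x >= 0' is:
  Dual:  min b^T y  s.t.  A^T y >= c,  y >= 0.

So the dual LP is:
  minimize  10y1 + 6y2 + 9y3
  subject to:
    y1 + 4y3 >= 5
    y2 + 3y3 >= 5
    y1, y2, y3 >= 0

Solving the primal: x* = (0, 3).
  primal value c^T x* = 15.
Solving the dual: y* = (0, 0, 1.6667).
  dual value b^T y* = 15.
Strong duality: c^T x* = b^T y*. Confirmed.

15


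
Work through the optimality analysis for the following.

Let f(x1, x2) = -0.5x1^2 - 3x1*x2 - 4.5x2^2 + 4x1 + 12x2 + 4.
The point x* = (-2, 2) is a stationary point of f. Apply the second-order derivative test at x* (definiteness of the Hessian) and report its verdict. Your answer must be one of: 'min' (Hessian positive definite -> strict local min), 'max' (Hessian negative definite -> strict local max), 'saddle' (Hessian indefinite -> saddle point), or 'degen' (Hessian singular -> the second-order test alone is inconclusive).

Compute the Hessian H = grad^2 f:
  H = [[-1, -3], [-3, -9]]
Verify stationarity: grad f(x*) = H x* + g = (0, 0).
Eigenvalues of H: -10, 0.
H has a zero eigenvalue (singular; negative semidefinite but not definite), so H is neither positive definite, negative definite, nor indefinite. The second-order test alone is inconclusive -> degen.
(Indeed, f is constant along the null direction of H through x*, so x* is not a strict local extremum.)

degen


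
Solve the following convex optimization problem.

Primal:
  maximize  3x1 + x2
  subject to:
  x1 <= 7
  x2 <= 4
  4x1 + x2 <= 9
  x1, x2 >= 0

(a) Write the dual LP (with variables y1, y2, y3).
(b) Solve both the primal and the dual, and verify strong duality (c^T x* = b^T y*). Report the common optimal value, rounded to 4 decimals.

The standard primal-dual pair for 'max c^T x s.t. A x <= b, x >= 0' is:
  Dual:  min b^T y  s.t.  A^T y >= c,  y >= 0.

So the dual LP is:
  minimize  7y1 + 4y2 + 9y3
  subject to:
    y1 + 4y3 >= 3
    y2 + y3 >= 1
    y1, y2, y3 >= 0

Solving the primal: x* = (1.25, 4).
  primal value c^T x* = 7.75.
Solving the dual: y* = (0, 0.25, 0.75).
  dual value b^T y* = 7.75.
Strong duality: c^T x* = b^T y*. Confirmed.

7.75


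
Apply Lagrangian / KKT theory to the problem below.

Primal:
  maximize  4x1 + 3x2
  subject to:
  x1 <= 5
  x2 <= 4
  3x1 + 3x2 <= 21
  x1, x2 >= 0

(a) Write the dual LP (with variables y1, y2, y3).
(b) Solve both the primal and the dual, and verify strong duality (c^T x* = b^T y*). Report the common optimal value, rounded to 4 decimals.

The standard primal-dual pair for 'max c^T x s.t. A x <= b, x >= 0' is:
  Dual:  min b^T y  s.t.  A^T y >= c,  y >= 0.

So the dual LP is:
  minimize  5y1 + 4y2 + 21y3
  subject to:
    y1 + 3y3 >= 4
    y2 + 3y3 >= 3
    y1, y2, y3 >= 0

Solving the primal: x* = (5, 2).
  primal value c^T x* = 26.
Solving the dual: y* = (1, 0, 1).
  dual value b^T y* = 26.
Strong duality: c^T x* = b^T y*. Confirmed.

26


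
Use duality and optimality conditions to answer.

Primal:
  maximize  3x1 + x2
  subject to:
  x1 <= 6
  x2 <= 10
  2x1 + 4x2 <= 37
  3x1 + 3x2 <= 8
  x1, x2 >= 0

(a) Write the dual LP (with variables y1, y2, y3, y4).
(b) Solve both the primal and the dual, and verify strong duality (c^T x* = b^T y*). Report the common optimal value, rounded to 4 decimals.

The standard primal-dual pair for 'max c^T x s.t. A x <= b, x >= 0' is:
  Dual:  min b^T y  s.t.  A^T y >= c,  y >= 0.

So the dual LP is:
  minimize  6y1 + 10y2 + 37y3 + 8y4
  subject to:
    y1 + 2y3 + 3y4 >= 3
    y2 + 4y3 + 3y4 >= 1
    y1, y2, y3, y4 >= 0

Solving the primal: x* = (2.6667, 0).
  primal value c^T x* = 8.
Solving the dual: y* = (0, 0, 0, 1).
  dual value b^T y* = 8.
Strong duality: c^T x* = b^T y*. Confirmed.

8


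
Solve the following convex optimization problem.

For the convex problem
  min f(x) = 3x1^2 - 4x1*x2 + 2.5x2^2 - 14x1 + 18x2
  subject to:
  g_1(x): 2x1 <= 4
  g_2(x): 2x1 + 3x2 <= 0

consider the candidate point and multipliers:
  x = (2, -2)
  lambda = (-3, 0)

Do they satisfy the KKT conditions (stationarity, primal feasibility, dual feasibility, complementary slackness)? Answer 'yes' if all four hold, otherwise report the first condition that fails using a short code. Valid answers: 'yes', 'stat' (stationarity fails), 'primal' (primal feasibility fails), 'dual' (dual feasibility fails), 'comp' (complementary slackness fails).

Gradient of f: grad f(x) = Q x + c = (6, 0)
Constraint values g_i(x) = a_i^T x - b_i:
  g_1((2, -2)) = 0
  g_2((2, -2)) = -2
Stationarity residual: grad f(x) + sum_i lambda_i a_i = (0, 0)
  -> stationarity OK
Primal feasibility (all g_i <= 0): OK
Dual feasibility (all lambda_i >= 0): FAILS
Complementary slackness (lambda_i * g_i(x) = 0 for all i): OK

Verdict: the first failing condition is dual_feasibility -> dual.

dual


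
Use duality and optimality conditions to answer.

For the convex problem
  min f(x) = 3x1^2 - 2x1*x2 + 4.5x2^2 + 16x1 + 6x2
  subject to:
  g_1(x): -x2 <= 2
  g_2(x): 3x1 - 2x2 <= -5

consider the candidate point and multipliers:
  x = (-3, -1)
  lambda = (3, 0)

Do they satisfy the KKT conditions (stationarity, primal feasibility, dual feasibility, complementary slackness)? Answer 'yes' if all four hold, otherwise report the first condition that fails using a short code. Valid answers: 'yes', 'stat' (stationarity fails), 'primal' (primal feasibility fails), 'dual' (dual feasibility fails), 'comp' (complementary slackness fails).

Gradient of f: grad f(x) = Q x + c = (0, 3)
Constraint values g_i(x) = a_i^T x - b_i:
  g_1((-3, -1)) = -1
  g_2((-3, -1)) = -2
Stationarity residual: grad f(x) + sum_i lambda_i a_i = (0, 0)
  -> stationarity OK
Primal feasibility (all g_i <= 0): OK
Dual feasibility (all lambda_i >= 0): OK
Complementary slackness (lambda_i * g_i(x) = 0 for all i): FAILS

Verdict: the first failing condition is complementary_slackness -> comp.

comp


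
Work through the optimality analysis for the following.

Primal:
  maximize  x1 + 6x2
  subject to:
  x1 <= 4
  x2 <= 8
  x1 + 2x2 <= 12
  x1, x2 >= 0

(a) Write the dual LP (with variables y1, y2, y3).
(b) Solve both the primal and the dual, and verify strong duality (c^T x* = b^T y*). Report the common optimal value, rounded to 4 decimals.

The standard primal-dual pair for 'max c^T x s.t. A x <= b, x >= 0' is:
  Dual:  min b^T y  s.t.  A^T y >= c,  y >= 0.

So the dual LP is:
  minimize  4y1 + 8y2 + 12y3
  subject to:
    y1 + y3 >= 1
    y2 + 2y3 >= 6
    y1, y2, y3 >= 0

Solving the primal: x* = (0, 6).
  primal value c^T x* = 36.
Solving the dual: y* = (0, 0, 3).
  dual value b^T y* = 36.
Strong duality: c^T x* = b^T y*. Confirmed.

36


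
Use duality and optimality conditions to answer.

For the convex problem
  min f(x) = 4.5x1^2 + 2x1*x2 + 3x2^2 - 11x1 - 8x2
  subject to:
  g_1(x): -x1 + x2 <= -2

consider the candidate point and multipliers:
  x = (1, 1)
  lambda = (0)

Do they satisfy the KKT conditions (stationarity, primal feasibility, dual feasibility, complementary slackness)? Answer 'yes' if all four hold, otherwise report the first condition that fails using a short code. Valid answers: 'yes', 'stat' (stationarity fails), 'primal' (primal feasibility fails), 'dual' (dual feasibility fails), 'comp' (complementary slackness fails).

Gradient of f: grad f(x) = Q x + c = (0, 0)
Constraint values g_i(x) = a_i^T x - b_i:
  g_1((1, 1)) = 2
Stationarity residual: grad f(x) + sum_i lambda_i a_i = (0, 0)
  -> stationarity OK
Primal feasibility (all g_i <= 0): FAILS
Dual feasibility (all lambda_i >= 0): OK
Complementary slackness (lambda_i * g_i(x) = 0 for all i): OK

Verdict: the first failing condition is primal_feasibility -> primal.

primal


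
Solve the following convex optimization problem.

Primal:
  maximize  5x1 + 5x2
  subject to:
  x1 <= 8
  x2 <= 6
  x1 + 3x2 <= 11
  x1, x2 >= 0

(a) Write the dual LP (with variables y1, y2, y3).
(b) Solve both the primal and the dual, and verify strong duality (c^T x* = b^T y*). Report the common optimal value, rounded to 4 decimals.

The standard primal-dual pair for 'max c^T x s.t. A x <= b, x >= 0' is:
  Dual:  min b^T y  s.t.  A^T y >= c,  y >= 0.

So the dual LP is:
  minimize  8y1 + 6y2 + 11y3
  subject to:
    y1 + y3 >= 5
    y2 + 3y3 >= 5
    y1, y2, y3 >= 0

Solving the primal: x* = (8, 1).
  primal value c^T x* = 45.
Solving the dual: y* = (3.3333, 0, 1.6667).
  dual value b^T y* = 45.
Strong duality: c^T x* = b^T y*. Confirmed.

45


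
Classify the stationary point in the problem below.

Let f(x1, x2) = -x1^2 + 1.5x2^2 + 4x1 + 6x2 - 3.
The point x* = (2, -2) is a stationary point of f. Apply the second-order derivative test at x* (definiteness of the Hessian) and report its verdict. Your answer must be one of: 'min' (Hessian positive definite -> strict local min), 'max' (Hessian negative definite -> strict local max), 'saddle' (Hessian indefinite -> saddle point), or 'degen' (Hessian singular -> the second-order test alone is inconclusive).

Compute the Hessian H = grad^2 f:
  H = [[-2, 0], [0, 3]]
Verify stationarity: grad f(x*) = H x* + g = (0, 0).
Eigenvalues of H: -2, 3.
Eigenvalues have mixed signs, so H is indefinite -> x* is a saddle point.

saddle


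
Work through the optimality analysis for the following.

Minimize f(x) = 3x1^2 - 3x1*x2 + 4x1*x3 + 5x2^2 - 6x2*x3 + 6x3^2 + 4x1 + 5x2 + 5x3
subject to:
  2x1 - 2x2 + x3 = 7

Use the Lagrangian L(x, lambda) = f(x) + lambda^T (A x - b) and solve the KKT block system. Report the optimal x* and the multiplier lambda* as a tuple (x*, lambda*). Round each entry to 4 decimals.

Form the Lagrangian:
  L(x, lambda) = (1/2) x^T Q x + c^T x + lambda^T (A x - b)
Stationarity (grad_x L = 0): Q x + c + A^T lambda = 0.
Primal feasibility: A x = b.

This gives the KKT block system:
  [ Q   A^T ] [ x     ]   [-c ]
  [ A    0  ] [ lambda ] = [ b ]

Solving the linear system:
  x*      = (1.7915, -2.5136, -1.6103)
  lambda* = (-7.9245)
  f(x*)   = 21.0091

x* = (1.7915, -2.5136, -1.6103), lambda* = (-7.9245)


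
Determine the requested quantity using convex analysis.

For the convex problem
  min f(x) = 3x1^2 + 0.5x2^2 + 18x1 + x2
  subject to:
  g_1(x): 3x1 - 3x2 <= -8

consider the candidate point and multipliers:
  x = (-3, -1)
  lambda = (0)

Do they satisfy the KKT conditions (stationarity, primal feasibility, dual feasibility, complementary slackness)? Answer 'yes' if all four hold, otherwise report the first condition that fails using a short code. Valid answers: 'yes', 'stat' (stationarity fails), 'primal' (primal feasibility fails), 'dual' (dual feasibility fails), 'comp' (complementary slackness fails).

Gradient of f: grad f(x) = Q x + c = (0, 0)
Constraint values g_i(x) = a_i^T x - b_i:
  g_1((-3, -1)) = 2
Stationarity residual: grad f(x) + sum_i lambda_i a_i = (0, 0)
  -> stationarity OK
Primal feasibility (all g_i <= 0): FAILS
Dual feasibility (all lambda_i >= 0): OK
Complementary slackness (lambda_i * g_i(x) = 0 for all i): OK

Verdict: the first failing condition is primal_feasibility -> primal.

primal


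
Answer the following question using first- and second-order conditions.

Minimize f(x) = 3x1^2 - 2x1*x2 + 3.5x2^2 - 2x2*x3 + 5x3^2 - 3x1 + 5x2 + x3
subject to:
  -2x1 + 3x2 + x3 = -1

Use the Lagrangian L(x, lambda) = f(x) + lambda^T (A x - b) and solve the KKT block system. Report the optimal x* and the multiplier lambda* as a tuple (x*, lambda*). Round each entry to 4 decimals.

Form the Lagrangian:
  L(x, lambda) = (1/2) x^T Q x + c^T x + lambda^T (A x - b)
Stationarity (grad_x L = 0): Q x + c + A^T lambda = 0.
Primal feasibility: A x = b.

This gives the KKT block system:
  [ Q   A^T ] [ x     ]   [-c ]
  [ A    0  ] [ lambda ] = [ b ]

Solving the linear system:
  x*      = (0.0684, -0.2705, -0.0517)
  lambda* = (-1.0243)
  f(x*)   = -1.3169

x* = (0.0684, -0.2705, -0.0517), lambda* = (-1.0243)


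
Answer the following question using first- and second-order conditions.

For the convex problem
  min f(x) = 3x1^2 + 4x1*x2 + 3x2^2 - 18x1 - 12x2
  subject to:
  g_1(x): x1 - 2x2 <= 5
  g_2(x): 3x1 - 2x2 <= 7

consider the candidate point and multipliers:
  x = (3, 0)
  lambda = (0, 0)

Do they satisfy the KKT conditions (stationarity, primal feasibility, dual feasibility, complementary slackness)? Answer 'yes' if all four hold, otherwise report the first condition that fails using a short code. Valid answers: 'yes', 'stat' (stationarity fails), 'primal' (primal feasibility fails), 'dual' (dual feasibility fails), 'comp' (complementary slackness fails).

Gradient of f: grad f(x) = Q x + c = (0, 0)
Constraint values g_i(x) = a_i^T x - b_i:
  g_1((3, 0)) = -2
  g_2((3, 0)) = 2
Stationarity residual: grad f(x) + sum_i lambda_i a_i = (0, 0)
  -> stationarity OK
Primal feasibility (all g_i <= 0): FAILS
Dual feasibility (all lambda_i >= 0): OK
Complementary slackness (lambda_i * g_i(x) = 0 for all i): OK

Verdict: the first failing condition is primal_feasibility -> primal.

primal


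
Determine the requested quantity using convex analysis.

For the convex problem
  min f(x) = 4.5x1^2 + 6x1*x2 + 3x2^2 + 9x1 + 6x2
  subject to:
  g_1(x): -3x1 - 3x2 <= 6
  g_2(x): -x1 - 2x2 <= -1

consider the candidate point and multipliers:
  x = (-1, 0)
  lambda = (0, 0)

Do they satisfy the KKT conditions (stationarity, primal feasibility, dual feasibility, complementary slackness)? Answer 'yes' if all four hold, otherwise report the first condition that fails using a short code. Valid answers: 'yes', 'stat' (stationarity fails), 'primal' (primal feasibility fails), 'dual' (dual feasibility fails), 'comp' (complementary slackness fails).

Gradient of f: grad f(x) = Q x + c = (0, 0)
Constraint values g_i(x) = a_i^T x - b_i:
  g_1((-1, 0)) = -3
  g_2((-1, 0)) = 2
Stationarity residual: grad f(x) + sum_i lambda_i a_i = (0, 0)
  -> stationarity OK
Primal feasibility (all g_i <= 0): FAILS
Dual feasibility (all lambda_i >= 0): OK
Complementary slackness (lambda_i * g_i(x) = 0 for all i): OK

Verdict: the first failing condition is primal_feasibility -> primal.

primal


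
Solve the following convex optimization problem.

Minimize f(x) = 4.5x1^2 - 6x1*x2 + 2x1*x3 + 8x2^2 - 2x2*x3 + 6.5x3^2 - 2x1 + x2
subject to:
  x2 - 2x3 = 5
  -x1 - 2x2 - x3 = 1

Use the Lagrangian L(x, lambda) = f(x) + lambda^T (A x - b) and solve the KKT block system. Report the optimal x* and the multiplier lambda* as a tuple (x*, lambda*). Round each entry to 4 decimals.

Form the Lagrangian:
  L(x, lambda) = (1/2) x^T Q x + c^T x + lambda^T (A x - b)
Stationarity (grad_x L = 0): Q x + c + A^T lambda = 0.
Primal feasibility: A x = b.

This gives the KKT block system:
  [ Q   A^T ] [ x     ]   [-c ]
  [ A    0  ] [ lambda ] = [ b ]

Solving the linear system:
  x*      = (0.6371, 0.3452, -2.3274)
  lambda* = (-13.3401, -2.9924)
  f(x*)   = 34.382

x* = (0.6371, 0.3452, -2.3274), lambda* = (-13.3401, -2.9924)


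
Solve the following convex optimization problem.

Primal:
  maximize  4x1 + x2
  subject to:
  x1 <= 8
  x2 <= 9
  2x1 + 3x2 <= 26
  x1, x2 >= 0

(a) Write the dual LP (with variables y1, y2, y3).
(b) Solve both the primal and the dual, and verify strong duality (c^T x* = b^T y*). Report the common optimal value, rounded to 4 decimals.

The standard primal-dual pair for 'max c^T x s.t. A x <= b, x >= 0' is:
  Dual:  min b^T y  s.t.  A^T y >= c,  y >= 0.

So the dual LP is:
  minimize  8y1 + 9y2 + 26y3
  subject to:
    y1 + 2y3 >= 4
    y2 + 3y3 >= 1
    y1, y2, y3 >= 0

Solving the primal: x* = (8, 3.3333).
  primal value c^T x* = 35.3333.
Solving the dual: y* = (3.3333, 0, 0.3333).
  dual value b^T y* = 35.3333.
Strong duality: c^T x* = b^T y*. Confirmed.

35.3333


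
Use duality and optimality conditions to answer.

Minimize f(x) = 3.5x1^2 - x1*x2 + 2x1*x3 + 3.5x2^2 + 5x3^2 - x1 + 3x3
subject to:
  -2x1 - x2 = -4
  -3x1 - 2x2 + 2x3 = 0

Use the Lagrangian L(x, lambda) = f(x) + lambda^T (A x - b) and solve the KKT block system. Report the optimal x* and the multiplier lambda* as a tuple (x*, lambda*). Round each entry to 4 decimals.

Form the Lagrangian:
  L(x, lambda) = (1/2) x^T Q x + c^T x + lambda^T (A x - b)
Stationarity (grad_x L = 0): Q x + c + A^T lambda = 0.
Primal feasibility: A x = b.

This gives the KKT block system:
  [ Q   A^T ] [ x     ]   [-c ]
  [ A    0  ] [ lambda ] = [ b ]

Solving the linear system:
  x*      = (1.8861, 0.2278, 3.057)
  lambda* = (37.0506, -18.6709)
  f(x*)   = 77.7437

x* = (1.8861, 0.2278, 3.057), lambda* = (37.0506, -18.6709)


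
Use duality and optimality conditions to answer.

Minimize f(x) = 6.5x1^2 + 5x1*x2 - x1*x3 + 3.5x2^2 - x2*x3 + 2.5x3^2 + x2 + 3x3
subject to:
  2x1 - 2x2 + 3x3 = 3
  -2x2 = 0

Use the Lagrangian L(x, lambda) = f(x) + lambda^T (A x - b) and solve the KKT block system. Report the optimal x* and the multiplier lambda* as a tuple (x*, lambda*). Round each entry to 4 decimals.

Form the Lagrangian:
  L(x, lambda) = (1/2) x^T Q x + c^T x + lambda^T (A x - b)
Stationarity (grad_x L = 0): Q x + c + A^T lambda = 0.
Primal feasibility: A x = b.

This gives the KKT block system:
  [ Q   A^T ] [ x     ]   [-c ]
  [ A    0  ] [ lambda ] = [ b ]

Solving the linear system:
  x*      = (0.3826, 0, 0.745)
  lambda* = (-2.1141, 3.198)
  f(x*)   = 4.2886

x* = (0.3826, 0, 0.745), lambda* = (-2.1141, 3.198)


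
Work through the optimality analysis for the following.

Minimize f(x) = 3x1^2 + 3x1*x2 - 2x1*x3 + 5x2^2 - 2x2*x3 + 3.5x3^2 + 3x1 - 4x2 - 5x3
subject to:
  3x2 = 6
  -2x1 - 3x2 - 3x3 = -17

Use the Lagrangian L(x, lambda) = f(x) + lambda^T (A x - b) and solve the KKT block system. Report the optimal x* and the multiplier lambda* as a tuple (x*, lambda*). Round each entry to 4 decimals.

Form the Lagrangian:
  L(x, lambda) = (1/2) x^T Q x + c^T x + lambda^T (A x - b)
Stationarity (grad_x L = 0): Q x + c + A^T lambda = 0.
Primal feasibility: A x = b.

This gives the KKT block system:
  [ Q   A^T ] [ x     ]   [-c ]
  [ A    0  ] [ lambda ] = [ b ]

Solving the linear system:
  x*      = (0.8019, 2, 3.1321)
  lambda* = (-0.2736, 3.7736)
  f(x*)   = 22.2689

x* = (0.8019, 2, 3.1321), lambda* = (-0.2736, 3.7736)


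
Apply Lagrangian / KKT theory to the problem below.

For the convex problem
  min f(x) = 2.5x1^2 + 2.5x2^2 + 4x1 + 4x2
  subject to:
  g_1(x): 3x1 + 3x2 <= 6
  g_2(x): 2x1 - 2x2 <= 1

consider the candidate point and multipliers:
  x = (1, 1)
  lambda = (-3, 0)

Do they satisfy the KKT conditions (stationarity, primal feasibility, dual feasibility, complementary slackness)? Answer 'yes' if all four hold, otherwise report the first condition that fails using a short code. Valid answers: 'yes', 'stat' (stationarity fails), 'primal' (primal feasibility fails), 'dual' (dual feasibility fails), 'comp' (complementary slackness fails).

Gradient of f: grad f(x) = Q x + c = (9, 9)
Constraint values g_i(x) = a_i^T x - b_i:
  g_1((1, 1)) = 0
  g_2((1, 1)) = -1
Stationarity residual: grad f(x) + sum_i lambda_i a_i = (0, 0)
  -> stationarity OK
Primal feasibility (all g_i <= 0): OK
Dual feasibility (all lambda_i >= 0): FAILS
Complementary slackness (lambda_i * g_i(x) = 0 for all i): OK

Verdict: the first failing condition is dual_feasibility -> dual.

dual


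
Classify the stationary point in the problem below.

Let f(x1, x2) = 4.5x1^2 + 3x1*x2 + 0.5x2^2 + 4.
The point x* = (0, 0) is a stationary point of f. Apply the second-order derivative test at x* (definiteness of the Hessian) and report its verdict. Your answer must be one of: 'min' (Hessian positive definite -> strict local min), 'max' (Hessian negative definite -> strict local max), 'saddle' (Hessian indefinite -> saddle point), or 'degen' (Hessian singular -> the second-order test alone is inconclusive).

Compute the Hessian H = grad^2 f:
  H = [[9, 3], [3, 1]]
Verify stationarity: grad f(x*) = H x* + g = (0, 0).
Eigenvalues of H: 0, 10.
H has a zero eigenvalue (singular; positive semidefinite but not definite), so H is neither positive definite, negative definite, nor indefinite. The second-order test alone is inconclusive -> degen.
(Indeed, f is constant along the null direction of H through x*, so x* is not a strict local extremum.)

degen


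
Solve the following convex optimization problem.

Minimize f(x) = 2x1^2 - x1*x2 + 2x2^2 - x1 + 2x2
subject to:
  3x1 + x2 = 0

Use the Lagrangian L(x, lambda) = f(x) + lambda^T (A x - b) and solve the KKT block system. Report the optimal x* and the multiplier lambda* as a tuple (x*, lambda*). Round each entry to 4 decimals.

Form the Lagrangian:
  L(x, lambda) = (1/2) x^T Q x + c^T x + lambda^T (A x - b)
Stationarity (grad_x L = 0): Q x + c + A^T lambda = 0.
Primal feasibility: A x = b.

This gives the KKT block system:
  [ Q   A^T ] [ x     ]   [-c ]
  [ A    0  ] [ lambda ] = [ b ]

Solving the linear system:
  x*      = (0.1522, -0.4565)
  lambda* = (-0.0217)
  f(x*)   = -0.5326

x* = (0.1522, -0.4565), lambda* = (-0.0217)


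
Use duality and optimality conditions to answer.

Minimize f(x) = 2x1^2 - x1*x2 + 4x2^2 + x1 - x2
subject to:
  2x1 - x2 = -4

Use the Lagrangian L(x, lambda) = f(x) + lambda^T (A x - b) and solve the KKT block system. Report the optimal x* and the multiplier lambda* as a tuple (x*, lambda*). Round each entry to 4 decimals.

Form the Lagrangian:
  L(x, lambda) = (1/2) x^T Q x + c^T x + lambda^T (A x - b)
Stationarity (grad_x L = 0): Q x + c + A^T lambda = 0.
Primal feasibility: A x = b.

This gives the KKT block system:
  [ Q   A^T ] [ x     ]   [-c ]
  [ A    0  ] [ lambda ] = [ b ]

Solving the linear system:
  x*      = (-1.8438, 0.3125)
  lambda* = (3.3438)
  f(x*)   = 5.6094

x* = (-1.8438, 0.3125), lambda* = (3.3438)


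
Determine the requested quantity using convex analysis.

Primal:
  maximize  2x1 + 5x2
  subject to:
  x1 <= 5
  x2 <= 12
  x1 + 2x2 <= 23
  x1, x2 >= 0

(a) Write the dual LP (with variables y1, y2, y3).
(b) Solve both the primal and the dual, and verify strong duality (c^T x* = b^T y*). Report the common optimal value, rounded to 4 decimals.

The standard primal-dual pair for 'max c^T x s.t. A x <= b, x >= 0' is:
  Dual:  min b^T y  s.t.  A^T y >= c,  y >= 0.

So the dual LP is:
  minimize  5y1 + 12y2 + 23y3
  subject to:
    y1 + y3 >= 2
    y2 + 2y3 >= 5
    y1, y2, y3 >= 0

Solving the primal: x* = (0, 11.5).
  primal value c^T x* = 57.5.
Solving the dual: y* = (0, 0, 2.5).
  dual value b^T y* = 57.5.
Strong duality: c^T x* = b^T y*. Confirmed.

57.5


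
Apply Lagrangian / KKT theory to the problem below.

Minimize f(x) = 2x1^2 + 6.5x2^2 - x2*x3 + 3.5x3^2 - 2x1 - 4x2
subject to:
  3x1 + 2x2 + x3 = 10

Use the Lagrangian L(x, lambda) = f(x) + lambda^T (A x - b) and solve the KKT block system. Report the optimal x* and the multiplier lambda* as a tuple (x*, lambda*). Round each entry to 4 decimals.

Form the Lagrangian:
  L(x, lambda) = (1/2) x^T Q x + c^T x + lambda^T (A x - b)
Stationarity (grad_x L = 0): Q x + c + A^T lambda = 0.
Primal feasibility: A x = b.

This gives the KKT block system:
  [ Q   A^T ] [ x     ]   [-c ]
  [ A    0  ] [ lambda ] = [ b ]

Solving the linear system:
  x*      = (2.6364, 0.7859, 0.5192)
  lambda* = (-2.8485)
  f(x*)   = 10.0343

x* = (2.6364, 0.7859, 0.5192), lambda* = (-2.8485)


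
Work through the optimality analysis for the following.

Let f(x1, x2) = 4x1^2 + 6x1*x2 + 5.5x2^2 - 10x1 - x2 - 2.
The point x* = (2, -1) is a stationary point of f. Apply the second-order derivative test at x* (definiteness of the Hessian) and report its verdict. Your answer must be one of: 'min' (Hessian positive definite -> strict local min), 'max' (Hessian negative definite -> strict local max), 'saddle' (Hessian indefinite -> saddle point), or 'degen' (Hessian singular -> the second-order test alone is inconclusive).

Compute the Hessian H = grad^2 f:
  H = [[8, 6], [6, 11]]
Verify stationarity: grad f(x*) = H x* + g = (0, 0).
Eigenvalues of H: 3.3153, 15.6847.
Both eigenvalues > 0, so H is positive definite -> x* is a strict local min.

min


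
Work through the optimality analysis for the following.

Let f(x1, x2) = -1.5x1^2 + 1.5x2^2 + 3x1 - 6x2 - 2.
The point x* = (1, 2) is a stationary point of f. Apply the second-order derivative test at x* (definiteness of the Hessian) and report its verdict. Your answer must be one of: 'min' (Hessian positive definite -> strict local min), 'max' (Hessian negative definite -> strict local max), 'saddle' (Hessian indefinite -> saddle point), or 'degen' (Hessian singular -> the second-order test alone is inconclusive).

Compute the Hessian H = grad^2 f:
  H = [[-3, 0], [0, 3]]
Verify stationarity: grad f(x*) = H x* + g = (0, 0).
Eigenvalues of H: -3, 3.
Eigenvalues have mixed signs, so H is indefinite -> x* is a saddle point.

saddle


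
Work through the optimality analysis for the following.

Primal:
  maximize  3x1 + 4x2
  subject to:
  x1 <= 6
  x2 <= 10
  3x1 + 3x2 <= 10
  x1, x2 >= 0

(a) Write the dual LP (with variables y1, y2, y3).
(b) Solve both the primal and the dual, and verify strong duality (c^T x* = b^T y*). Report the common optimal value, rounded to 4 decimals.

The standard primal-dual pair for 'max c^T x s.t. A x <= b, x >= 0' is:
  Dual:  min b^T y  s.t.  A^T y >= c,  y >= 0.

So the dual LP is:
  minimize  6y1 + 10y2 + 10y3
  subject to:
    y1 + 3y3 >= 3
    y2 + 3y3 >= 4
    y1, y2, y3 >= 0

Solving the primal: x* = (0, 3.3333).
  primal value c^T x* = 13.3333.
Solving the dual: y* = (0, 0, 1.3333).
  dual value b^T y* = 13.3333.
Strong duality: c^T x* = b^T y*. Confirmed.

13.3333


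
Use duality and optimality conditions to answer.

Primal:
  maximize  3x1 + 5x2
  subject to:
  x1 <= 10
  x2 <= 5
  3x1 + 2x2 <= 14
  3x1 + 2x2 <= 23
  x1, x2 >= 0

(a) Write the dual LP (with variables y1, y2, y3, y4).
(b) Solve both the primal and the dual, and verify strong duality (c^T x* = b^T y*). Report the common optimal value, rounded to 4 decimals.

The standard primal-dual pair for 'max c^T x s.t. A x <= b, x >= 0' is:
  Dual:  min b^T y  s.t.  A^T y >= c,  y >= 0.

So the dual LP is:
  minimize  10y1 + 5y2 + 14y3 + 23y4
  subject to:
    y1 + 3y3 + 3y4 >= 3
    y2 + 2y3 + 2y4 >= 5
    y1, y2, y3, y4 >= 0

Solving the primal: x* = (1.3333, 5).
  primal value c^T x* = 29.
Solving the dual: y* = (0, 3, 1, 0).
  dual value b^T y* = 29.
Strong duality: c^T x* = b^T y*. Confirmed.

29


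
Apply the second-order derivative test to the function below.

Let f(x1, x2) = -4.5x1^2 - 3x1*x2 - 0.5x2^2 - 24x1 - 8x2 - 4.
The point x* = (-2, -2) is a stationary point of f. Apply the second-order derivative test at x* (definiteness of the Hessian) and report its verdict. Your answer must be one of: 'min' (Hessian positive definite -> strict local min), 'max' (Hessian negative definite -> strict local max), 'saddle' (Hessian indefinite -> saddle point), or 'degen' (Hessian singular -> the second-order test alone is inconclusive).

Compute the Hessian H = grad^2 f:
  H = [[-9, -3], [-3, -1]]
Verify stationarity: grad f(x*) = H x* + g = (0, 0).
Eigenvalues of H: -10, 0.
H has a zero eigenvalue (singular; negative semidefinite but not definite), so H is neither positive definite, negative definite, nor indefinite. The second-order test alone is inconclusive -> degen.
(Indeed, f is constant along the null direction of H through x*, so x* is not a strict local extremum.)

degen


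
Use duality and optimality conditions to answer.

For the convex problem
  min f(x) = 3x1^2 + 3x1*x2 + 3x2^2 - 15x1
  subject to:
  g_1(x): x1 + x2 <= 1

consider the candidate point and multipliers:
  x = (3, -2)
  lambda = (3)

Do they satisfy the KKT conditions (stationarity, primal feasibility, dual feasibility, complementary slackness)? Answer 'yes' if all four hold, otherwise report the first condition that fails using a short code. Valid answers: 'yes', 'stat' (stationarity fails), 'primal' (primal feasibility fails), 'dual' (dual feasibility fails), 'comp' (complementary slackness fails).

Gradient of f: grad f(x) = Q x + c = (-3, -3)
Constraint values g_i(x) = a_i^T x - b_i:
  g_1((3, -2)) = 0
Stationarity residual: grad f(x) + sum_i lambda_i a_i = (0, 0)
  -> stationarity OK
Primal feasibility (all g_i <= 0): OK
Dual feasibility (all lambda_i >= 0): OK
Complementary slackness (lambda_i * g_i(x) = 0 for all i): OK

Verdict: yes, KKT holds.

yes


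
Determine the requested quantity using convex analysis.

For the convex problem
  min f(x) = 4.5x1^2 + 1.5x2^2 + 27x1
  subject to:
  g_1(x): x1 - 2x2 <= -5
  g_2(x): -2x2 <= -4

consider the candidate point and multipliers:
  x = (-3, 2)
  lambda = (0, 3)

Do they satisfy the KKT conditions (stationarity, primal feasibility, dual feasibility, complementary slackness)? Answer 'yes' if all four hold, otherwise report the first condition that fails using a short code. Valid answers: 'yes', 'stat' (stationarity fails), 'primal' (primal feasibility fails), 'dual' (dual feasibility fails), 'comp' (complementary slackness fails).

Gradient of f: grad f(x) = Q x + c = (0, 6)
Constraint values g_i(x) = a_i^T x - b_i:
  g_1((-3, 2)) = -2
  g_2((-3, 2)) = 0
Stationarity residual: grad f(x) + sum_i lambda_i a_i = (0, 0)
  -> stationarity OK
Primal feasibility (all g_i <= 0): OK
Dual feasibility (all lambda_i >= 0): OK
Complementary slackness (lambda_i * g_i(x) = 0 for all i): OK

Verdict: yes, KKT holds.

yes


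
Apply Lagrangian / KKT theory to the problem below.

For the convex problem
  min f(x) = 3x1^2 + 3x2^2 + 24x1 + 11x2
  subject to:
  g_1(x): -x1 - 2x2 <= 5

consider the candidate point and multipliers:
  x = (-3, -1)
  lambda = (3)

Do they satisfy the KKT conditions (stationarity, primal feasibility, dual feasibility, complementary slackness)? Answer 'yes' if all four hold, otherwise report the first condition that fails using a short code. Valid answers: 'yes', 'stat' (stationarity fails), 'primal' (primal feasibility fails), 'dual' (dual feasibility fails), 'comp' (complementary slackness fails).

Gradient of f: grad f(x) = Q x + c = (6, 5)
Constraint values g_i(x) = a_i^T x - b_i:
  g_1((-3, -1)) = 0
Stationarity residual: grad f(x) + sum_i lambda_i a_i = (3, -1)
  -> stationarity FAILS
Primal feasibility (all g_i <= 0): OK
Dual feasibility (all lambda_i >= 0): OK
Complementary slackness (lambda_i * g_i(x) = 0 for all i): OK

Verdict: the first failing condition is stationarity -> stat.

stat
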